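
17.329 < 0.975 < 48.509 False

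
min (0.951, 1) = 0.951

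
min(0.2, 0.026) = 0.026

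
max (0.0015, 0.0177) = 0.0177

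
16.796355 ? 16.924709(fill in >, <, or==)<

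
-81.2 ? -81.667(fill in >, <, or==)>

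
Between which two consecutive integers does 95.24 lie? 95 and 96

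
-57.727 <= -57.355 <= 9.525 True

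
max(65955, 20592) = 65955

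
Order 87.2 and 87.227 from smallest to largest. 87.2, 87.227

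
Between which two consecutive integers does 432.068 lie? 432 and 433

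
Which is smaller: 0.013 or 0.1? 0.013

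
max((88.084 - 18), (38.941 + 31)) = 70.084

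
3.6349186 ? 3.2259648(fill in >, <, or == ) >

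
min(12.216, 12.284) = 12.216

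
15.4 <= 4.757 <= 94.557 False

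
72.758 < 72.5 False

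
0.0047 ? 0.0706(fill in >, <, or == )<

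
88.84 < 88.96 True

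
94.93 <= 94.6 False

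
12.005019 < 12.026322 True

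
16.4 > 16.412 False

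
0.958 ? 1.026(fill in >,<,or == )<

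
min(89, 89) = 89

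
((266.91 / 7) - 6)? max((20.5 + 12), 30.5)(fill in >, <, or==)<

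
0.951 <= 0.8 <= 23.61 False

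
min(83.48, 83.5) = 83.48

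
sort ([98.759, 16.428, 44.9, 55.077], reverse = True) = [98.759, 55.077, 44.9, 16.428]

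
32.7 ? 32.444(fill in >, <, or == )>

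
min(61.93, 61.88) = 61.88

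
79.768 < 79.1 False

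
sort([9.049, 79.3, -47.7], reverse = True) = [79.3, 9.049, -47.7]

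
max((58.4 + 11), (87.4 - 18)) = 69.4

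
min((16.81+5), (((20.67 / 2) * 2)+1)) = 21.67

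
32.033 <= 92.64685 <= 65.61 False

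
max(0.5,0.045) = 0.5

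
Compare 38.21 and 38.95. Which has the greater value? 38.95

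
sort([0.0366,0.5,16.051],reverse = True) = [16.051,0.5,0.0366]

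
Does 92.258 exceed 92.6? No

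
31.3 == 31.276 False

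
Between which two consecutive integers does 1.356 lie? 1 and 2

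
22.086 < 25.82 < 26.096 True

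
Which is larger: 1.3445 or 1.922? 1.922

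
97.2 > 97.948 False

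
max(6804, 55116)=55116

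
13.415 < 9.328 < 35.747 False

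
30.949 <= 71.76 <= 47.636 False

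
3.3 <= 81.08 True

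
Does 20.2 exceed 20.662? No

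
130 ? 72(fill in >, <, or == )>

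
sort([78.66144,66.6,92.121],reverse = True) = [92.121,78.66144,66.6]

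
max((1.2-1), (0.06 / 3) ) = 0.2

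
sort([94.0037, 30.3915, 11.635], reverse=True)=[94.0037, 30.3915, 11.635]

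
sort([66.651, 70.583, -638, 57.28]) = [-638, 57.28, 66.651, 70.583]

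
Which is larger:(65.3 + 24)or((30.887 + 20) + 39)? ((30.887 + 20) + 39)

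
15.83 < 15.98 True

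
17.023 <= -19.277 False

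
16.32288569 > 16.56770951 False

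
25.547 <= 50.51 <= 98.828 True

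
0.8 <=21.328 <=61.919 True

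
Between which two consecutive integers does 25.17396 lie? 25 and 26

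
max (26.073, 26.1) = 26.1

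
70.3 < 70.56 True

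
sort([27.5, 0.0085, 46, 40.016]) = [0.0085, 27.5, 40.016, 46]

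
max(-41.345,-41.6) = -41.345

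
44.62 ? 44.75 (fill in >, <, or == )<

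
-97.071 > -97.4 True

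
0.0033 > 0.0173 False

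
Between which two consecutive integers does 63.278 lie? 63 and 64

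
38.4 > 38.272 True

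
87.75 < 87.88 True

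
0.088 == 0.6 False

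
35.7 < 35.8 True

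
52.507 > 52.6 False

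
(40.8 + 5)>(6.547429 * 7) False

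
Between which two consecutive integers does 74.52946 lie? 74 and 75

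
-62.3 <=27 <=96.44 True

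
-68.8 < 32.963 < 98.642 True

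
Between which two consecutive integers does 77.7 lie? 77 and 78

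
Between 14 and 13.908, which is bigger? 14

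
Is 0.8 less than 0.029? No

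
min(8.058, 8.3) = 8.058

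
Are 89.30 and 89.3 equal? Yes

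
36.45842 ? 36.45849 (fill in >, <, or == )<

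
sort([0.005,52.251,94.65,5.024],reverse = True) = [94.65,52.251,5.024,0.005]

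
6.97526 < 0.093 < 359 False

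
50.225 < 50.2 False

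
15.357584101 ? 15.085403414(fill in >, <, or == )>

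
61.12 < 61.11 False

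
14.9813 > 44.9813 False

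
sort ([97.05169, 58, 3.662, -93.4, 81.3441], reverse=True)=[97.05169, 81.3441, 58, 3.662, -93.4]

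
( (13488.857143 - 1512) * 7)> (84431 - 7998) True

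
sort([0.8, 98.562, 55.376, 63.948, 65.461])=[0.8, 55.376, 63.948, 65.461, 98.562]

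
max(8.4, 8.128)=8.4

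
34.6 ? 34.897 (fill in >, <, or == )<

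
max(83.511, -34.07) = 83.511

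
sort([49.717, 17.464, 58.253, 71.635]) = [17.464, 49.717, 58.253, 71.635]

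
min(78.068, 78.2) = 78.068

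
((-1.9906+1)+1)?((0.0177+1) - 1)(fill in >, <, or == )<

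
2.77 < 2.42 False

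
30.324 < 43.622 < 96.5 True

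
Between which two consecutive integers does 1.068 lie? 1 and 2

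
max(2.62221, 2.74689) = 2.74689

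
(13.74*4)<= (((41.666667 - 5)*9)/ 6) True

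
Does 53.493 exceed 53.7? No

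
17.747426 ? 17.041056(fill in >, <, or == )>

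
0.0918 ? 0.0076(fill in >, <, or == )>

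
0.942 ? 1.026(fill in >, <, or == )<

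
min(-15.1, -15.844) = -15.844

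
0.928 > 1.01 False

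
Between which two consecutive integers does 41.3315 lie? 41 and 42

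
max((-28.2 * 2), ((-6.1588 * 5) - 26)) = -56.4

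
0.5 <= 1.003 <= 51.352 True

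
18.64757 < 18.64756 False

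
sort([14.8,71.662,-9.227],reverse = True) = [71.662,14.8,-9.227]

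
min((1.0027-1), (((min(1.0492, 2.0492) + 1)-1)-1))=0.0027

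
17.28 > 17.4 False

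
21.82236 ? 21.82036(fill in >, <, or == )>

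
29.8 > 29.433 True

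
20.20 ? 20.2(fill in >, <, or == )==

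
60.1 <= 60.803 True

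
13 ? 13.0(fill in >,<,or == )==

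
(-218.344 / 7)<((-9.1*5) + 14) False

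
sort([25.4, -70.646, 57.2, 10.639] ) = [-70.646, 10.639, 25.4, 57.2]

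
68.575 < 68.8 True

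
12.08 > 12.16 False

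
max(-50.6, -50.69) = -50.6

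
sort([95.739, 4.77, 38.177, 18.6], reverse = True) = [95.739, 38.177, 18.6, 4.77]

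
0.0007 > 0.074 False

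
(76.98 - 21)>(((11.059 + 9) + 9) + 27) False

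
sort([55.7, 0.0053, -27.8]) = [-27.8, 0.0053, 55.7]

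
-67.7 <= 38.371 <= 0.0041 False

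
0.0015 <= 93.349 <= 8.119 False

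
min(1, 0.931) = 0.931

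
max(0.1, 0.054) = 0.1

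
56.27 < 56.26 False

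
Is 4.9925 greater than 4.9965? No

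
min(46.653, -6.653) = -6.653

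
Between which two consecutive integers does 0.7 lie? 0 and 1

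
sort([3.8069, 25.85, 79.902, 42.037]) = [3.8069, 25.85, 42.037, 79.902]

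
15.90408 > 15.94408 False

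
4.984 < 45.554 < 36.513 False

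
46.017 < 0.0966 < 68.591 False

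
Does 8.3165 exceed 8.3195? No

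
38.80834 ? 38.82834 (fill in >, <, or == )<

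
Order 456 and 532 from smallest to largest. 456, 532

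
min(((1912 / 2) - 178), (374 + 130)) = 504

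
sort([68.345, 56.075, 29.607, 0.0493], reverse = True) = [68.345, 56.075, 29.607, 0.0493]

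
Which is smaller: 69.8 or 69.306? 69.306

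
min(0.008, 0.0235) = 0.008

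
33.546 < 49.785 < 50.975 True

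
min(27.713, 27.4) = 27.4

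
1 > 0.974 True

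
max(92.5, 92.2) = 92.5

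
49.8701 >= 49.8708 False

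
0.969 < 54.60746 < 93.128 True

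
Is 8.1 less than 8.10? No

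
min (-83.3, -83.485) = -83.485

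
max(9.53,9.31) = 9.53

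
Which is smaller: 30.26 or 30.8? 30.26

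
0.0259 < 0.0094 False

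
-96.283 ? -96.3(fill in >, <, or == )>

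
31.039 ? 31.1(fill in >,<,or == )<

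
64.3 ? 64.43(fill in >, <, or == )<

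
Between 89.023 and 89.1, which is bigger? 89.1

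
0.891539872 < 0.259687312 False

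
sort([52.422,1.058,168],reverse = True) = [168,52.422,1.058]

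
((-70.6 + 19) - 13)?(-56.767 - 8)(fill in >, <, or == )>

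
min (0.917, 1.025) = 0.917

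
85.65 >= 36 True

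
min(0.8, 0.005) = 0.005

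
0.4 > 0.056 True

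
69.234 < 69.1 False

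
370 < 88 False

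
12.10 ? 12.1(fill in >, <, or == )==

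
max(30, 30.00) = 30.00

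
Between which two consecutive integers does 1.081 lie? 1 and 2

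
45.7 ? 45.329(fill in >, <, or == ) >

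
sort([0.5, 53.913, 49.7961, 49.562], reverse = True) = [53.913, 49.7961, 49.562, 0.5]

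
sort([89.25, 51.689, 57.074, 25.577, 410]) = [25.577, 51.689, 57.074, 89.25, 410]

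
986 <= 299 False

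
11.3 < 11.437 True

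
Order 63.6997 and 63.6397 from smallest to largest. 63.6397, 63.6997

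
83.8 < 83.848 True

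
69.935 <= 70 True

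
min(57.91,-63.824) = -63.824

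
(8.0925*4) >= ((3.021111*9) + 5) True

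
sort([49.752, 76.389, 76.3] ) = [49.752, 76.3, 76.389]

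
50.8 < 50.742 False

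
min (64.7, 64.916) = 64.7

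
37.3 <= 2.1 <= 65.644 False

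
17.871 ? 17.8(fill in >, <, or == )>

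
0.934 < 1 True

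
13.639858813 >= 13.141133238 True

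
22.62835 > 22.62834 True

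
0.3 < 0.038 False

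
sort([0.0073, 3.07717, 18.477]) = [0.0073, 3.07717, 18.477]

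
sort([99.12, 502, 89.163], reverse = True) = [502, 99.12, 89.163]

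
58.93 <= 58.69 False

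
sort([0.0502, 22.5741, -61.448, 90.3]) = [-61.448, 0.0502, 22.5741, 90.3]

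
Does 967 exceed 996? No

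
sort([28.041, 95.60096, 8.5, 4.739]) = [4.739, 8.5, 28.041, 95.60096]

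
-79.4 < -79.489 False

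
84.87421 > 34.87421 True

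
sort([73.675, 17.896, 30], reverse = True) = [73.675, 30, 17.896]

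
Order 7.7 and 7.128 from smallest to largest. 7.128, 7.7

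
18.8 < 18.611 False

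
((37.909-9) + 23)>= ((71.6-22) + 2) True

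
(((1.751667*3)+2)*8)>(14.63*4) False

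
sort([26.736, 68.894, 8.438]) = [8.438, 26.736, 68.894]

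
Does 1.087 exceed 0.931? Yes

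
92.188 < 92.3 True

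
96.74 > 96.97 False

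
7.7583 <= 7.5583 False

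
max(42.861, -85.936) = 42.861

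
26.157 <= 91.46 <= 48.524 False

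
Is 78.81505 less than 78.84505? Yes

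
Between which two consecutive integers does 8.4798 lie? 8 and 9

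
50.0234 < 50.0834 True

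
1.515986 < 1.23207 False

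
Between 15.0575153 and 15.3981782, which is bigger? 15.3981782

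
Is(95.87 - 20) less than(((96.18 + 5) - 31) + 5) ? No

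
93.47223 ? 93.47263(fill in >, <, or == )<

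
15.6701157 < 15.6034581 False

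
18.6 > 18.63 False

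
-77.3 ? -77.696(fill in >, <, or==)>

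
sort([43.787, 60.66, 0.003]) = [0.003, 43.787, 60.66]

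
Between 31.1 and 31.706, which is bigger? 31.706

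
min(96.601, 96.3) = 96.3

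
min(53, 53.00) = 53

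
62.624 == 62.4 False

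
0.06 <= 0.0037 False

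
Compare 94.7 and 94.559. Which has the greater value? 94.7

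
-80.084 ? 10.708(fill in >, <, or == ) <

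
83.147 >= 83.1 True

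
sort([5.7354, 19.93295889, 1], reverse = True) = [19.93295889, 5.7354, 1]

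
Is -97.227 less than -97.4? No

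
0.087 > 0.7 False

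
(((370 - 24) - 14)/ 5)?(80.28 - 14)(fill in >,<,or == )>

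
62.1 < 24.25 False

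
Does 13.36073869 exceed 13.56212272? No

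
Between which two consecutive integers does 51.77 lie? 51 and 52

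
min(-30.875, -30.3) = -30.875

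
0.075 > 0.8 False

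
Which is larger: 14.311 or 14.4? 14.4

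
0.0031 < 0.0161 True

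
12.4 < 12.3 False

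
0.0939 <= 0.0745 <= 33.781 False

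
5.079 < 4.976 False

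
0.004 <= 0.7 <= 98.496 True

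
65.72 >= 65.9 False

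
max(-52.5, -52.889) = -52.5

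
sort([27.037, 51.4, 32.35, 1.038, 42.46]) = [1.038, 27.037, 32.35, 42.46, 51.4]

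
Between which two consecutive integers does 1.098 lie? 1 and 2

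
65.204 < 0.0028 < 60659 False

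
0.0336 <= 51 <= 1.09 False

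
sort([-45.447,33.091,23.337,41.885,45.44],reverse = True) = [45.44,41.885,33.091,23.337,-45.447]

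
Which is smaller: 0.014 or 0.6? 0.014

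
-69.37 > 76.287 False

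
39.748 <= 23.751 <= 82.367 False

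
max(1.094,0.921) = 1.094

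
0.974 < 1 True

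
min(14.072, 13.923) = 13.923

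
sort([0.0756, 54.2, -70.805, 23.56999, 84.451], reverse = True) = [84.451, 54.2, 23.56999, 0.0756, -70.805]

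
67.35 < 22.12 False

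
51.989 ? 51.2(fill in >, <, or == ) >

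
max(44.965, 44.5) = 44.965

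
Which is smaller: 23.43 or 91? 23.43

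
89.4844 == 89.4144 False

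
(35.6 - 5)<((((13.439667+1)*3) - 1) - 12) False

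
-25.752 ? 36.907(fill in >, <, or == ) <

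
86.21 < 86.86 True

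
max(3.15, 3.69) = 3.69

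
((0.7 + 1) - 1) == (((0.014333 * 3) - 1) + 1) False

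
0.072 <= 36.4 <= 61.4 True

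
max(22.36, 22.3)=22.36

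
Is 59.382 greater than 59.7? No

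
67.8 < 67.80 False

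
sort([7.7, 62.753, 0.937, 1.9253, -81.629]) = [-81.629, 0.937, 1.9253, 7.7, 62.753]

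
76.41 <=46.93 False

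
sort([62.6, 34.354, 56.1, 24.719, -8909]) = [-8909, 24.719, 34.354, 56.1, 62.6]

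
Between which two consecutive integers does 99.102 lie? 99 and 100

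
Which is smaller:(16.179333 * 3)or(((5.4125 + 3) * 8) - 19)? (((5.4125 + 3) * 8) - 19)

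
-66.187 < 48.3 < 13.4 False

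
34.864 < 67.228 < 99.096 True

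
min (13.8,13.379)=13.379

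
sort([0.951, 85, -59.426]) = [-59.426, 0.951, 85]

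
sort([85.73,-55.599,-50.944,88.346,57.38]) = [-55.599,-50.944,57.38,85.73,88.346]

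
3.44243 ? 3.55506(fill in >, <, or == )<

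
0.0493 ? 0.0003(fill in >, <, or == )>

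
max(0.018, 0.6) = 0.6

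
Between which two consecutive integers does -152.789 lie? -153 and -152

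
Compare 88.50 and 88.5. They are equal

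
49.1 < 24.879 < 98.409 False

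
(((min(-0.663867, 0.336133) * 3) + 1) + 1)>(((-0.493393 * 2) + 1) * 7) False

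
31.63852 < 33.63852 True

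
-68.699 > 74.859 False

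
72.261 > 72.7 False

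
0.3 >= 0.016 True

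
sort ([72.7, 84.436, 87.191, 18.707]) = [18.707, 72.7, 84.436, 87.191]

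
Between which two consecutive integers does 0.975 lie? 0 and 1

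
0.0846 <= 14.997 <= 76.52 True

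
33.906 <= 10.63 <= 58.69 False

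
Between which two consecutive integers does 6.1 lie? 6 and 7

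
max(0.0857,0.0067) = 0.0857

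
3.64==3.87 False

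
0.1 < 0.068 False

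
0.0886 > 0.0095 True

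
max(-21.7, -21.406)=-21.406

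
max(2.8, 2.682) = 2.8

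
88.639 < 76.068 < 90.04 False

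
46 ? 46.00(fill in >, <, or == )==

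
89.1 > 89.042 True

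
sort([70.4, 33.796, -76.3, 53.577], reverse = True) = [70.4, 53.577, 33.796, -76.3]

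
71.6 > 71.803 False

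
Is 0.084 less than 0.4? Yes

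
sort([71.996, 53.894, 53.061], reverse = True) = [71.996, 53.894, 53.061]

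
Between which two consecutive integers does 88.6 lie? 88 and 89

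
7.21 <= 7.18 False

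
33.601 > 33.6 True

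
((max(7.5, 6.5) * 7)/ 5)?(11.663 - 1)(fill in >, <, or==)<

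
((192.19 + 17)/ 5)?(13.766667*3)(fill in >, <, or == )>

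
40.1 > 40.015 True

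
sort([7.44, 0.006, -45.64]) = [-45.64, 0.006, 7.44]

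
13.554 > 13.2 True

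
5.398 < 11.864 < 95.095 True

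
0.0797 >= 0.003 True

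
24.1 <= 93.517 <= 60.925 False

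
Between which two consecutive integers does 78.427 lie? 78 and 79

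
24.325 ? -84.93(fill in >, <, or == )>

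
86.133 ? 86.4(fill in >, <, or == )<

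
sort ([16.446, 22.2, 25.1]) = [16.446, 22.2, 25.1]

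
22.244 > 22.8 False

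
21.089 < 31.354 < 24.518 False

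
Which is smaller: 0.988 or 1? 0.988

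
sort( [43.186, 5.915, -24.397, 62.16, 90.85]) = [-24.397, 5.915, 43.186, 62.16, 90.85]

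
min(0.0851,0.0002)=0.0002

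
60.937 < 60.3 False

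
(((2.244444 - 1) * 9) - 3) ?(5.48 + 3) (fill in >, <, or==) <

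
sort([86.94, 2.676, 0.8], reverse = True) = [86.94, 2.676, 0.8]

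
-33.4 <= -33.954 False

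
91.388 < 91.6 True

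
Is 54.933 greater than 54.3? Yes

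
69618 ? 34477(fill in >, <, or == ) >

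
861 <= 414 False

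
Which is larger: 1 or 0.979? 1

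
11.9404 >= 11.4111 True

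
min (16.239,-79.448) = -79.448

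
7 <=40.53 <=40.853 True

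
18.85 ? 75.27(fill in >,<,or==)<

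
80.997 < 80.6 False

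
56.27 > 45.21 True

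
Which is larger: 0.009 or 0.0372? 0.0372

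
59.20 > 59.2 False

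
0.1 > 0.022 True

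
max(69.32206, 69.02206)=69.32206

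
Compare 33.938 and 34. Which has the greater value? 34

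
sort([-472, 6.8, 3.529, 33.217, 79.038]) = [-472, 3.529, 6.8, 33.217, 79.038]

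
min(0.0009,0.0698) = 0.0009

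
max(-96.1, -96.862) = -96.1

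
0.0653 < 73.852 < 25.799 False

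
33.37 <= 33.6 True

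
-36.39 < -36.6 False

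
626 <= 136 False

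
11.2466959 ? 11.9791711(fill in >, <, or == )<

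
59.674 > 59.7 False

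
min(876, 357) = 357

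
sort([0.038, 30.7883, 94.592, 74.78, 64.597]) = [0.038, 30.7883, 64.597, 74.78, 94.592]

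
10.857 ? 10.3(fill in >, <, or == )>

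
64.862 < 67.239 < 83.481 True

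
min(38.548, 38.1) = 38.1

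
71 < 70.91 False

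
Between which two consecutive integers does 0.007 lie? 0 and 1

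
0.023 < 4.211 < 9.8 True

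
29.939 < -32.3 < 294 False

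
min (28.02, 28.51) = 28.02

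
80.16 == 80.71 False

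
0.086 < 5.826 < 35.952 True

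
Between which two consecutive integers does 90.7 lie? 90 and 91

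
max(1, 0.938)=1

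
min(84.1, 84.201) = 84.1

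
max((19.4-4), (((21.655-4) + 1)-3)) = 15.655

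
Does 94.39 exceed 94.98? No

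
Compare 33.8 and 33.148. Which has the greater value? 33.8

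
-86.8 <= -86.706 True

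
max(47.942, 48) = 48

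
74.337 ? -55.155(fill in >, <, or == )>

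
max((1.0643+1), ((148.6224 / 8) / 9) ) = 2.0643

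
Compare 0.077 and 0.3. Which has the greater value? 0.3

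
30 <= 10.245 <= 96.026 False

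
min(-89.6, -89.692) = -89.692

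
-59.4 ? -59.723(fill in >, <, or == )>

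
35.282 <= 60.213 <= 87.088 True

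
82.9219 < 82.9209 False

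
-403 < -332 True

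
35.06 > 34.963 True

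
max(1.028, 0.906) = 1.028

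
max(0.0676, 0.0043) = 0.0676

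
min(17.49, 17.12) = 17.12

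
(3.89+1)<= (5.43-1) False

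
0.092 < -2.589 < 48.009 False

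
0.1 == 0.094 False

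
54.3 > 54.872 False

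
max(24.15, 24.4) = 24.4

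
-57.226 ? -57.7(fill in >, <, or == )>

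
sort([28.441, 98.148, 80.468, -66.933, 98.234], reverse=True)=[98.234, 98.148, 80.468, 28.441, -66.933]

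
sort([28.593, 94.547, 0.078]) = [0.078, 28.593, 94.547]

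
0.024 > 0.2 False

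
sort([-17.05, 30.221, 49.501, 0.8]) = [-17.05, 0.8, 30.221, 49.501]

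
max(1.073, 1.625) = 1.625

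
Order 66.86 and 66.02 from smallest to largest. 66.02, 66.86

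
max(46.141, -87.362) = 46.141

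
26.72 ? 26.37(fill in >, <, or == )>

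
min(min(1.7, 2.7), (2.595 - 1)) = 1.595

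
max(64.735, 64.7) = 64.735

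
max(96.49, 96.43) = 96.49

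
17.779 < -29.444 False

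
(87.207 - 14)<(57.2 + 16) False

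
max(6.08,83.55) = 83.55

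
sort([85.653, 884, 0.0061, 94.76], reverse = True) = [884, 94.76, 85.653, 0.0061]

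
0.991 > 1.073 False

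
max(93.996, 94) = 94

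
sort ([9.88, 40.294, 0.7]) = [0.7, 9.88, 40.294]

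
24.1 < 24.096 False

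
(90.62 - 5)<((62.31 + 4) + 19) False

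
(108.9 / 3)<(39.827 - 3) True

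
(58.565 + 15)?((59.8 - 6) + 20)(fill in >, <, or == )<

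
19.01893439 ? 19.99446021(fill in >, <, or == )<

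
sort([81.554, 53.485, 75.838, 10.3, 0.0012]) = [0.0012, 10.3, 53.485, 75.838, 81.554]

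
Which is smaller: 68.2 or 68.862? 68.2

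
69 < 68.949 False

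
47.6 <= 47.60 True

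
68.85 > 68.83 True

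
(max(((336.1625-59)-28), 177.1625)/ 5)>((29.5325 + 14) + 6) True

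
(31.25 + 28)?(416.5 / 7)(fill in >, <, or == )<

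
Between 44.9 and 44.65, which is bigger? 44.9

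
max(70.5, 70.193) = 70.5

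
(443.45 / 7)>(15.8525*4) False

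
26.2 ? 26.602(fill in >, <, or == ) <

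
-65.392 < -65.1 True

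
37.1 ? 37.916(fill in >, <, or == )<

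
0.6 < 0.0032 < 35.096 False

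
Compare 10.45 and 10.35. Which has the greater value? 10.45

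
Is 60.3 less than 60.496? Yes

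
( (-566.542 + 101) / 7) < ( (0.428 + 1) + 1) True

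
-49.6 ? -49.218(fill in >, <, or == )<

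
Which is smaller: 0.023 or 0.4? 0.023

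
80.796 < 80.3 False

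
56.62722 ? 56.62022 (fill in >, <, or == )>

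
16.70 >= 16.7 True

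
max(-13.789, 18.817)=18.817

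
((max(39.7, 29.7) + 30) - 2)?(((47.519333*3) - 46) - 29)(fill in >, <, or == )>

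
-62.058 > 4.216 False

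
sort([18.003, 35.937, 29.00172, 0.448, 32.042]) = [0.448, 18.003, 29.00172, 32.042, 35.937]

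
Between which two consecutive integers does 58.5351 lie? 58 and 59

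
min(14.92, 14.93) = 14.92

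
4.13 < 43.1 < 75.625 True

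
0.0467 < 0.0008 False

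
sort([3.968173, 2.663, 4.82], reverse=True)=[4.82, 3.968173, 2.663]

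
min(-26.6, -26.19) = -26.6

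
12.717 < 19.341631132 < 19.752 True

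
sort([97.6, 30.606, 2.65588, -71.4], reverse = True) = [97.6, 30.606, 2.65588, -71.4]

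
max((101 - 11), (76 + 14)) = 90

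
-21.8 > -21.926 True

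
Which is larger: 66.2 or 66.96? 66.96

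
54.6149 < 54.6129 False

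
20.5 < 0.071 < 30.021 False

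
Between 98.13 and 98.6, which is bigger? 98.6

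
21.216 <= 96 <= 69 False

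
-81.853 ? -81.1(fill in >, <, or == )<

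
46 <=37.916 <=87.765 False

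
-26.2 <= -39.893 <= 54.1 False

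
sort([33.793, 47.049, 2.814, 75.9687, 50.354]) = [2.814, 33.793, 47.049, 50.354, 75.9687]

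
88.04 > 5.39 True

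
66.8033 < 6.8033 False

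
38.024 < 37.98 False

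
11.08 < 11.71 True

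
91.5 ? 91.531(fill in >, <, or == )<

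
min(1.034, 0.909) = 0.909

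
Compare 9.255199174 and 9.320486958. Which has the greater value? 9.320486958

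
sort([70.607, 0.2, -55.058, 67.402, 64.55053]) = [-55.058, 0.2, 64.55053, 67.402, 70.607]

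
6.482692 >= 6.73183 False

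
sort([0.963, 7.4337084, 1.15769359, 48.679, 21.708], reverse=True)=[48.679, 21.708, 7.4337084, 1.15769359, 0.963]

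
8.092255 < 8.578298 True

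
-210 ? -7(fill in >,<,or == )<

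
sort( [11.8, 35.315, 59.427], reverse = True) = [59.427, 35.315, 11.8]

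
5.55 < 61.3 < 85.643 True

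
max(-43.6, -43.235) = -43.235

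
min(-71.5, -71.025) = -71.5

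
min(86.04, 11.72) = 11.72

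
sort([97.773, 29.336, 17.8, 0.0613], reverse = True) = [97.773, 29.336, 17.8, 0.0613]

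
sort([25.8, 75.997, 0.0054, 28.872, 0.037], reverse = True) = [75.997, 28.872, 25.8, 0.037, 0.0054]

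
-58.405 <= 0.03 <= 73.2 True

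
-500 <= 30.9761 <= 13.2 False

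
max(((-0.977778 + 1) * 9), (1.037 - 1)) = 0.199998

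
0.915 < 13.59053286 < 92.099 True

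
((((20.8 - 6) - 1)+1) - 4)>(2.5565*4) True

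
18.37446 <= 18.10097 False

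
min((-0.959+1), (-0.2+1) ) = 0.041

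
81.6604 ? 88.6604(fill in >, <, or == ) <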